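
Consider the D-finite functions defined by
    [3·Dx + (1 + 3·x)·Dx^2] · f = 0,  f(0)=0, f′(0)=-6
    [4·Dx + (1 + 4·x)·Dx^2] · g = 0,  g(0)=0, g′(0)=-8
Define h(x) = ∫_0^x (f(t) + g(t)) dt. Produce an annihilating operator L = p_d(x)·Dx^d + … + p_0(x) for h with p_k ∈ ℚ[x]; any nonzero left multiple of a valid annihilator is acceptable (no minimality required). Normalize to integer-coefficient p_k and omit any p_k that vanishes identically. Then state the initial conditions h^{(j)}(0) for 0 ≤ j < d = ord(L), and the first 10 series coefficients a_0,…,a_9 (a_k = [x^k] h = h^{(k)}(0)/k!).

f: a_k = 0, -6, 9, -18, 81/2, -486/5, 243, -4374/7, 6561/4, -4374, …
g: a_k = 0, -8, 16, -128/3, 128, -2048/5, 4096/3, -32768/7, 16384, -524288/9, …
L₀ := lclm(L_f,L_g); ord L₀ ≤ 2+2.
Integrate: L := L₀·Dx.
L = 24·Dx^2 + (14 + 48·x)·Dx^3 + (1 + 7·x + 12·x^2)·Dx^4  (order 4).
h: a_k = 0, 0, -7, 25/3, -91/6, 337/10, -1267/15, 4825/21, -2653/4, 72097/36, …
ICs: h(0) = 0, h′(0) = 0, h′′(0) = -14, h′′′(0) = 50.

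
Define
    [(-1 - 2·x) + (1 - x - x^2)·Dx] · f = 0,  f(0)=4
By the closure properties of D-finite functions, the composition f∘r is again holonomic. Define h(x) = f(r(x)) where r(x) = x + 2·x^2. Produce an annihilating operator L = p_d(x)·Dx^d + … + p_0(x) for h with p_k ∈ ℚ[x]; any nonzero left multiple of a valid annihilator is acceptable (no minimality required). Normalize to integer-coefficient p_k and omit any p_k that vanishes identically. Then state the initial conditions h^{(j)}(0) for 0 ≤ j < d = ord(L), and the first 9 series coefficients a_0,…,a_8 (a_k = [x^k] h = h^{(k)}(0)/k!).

L = (1 + 6·x + 12·x^2 + 16·x^3) + (-1 + x + 3·x^2 + 4·x^3 + 4·x^4)·Dx  (order 1).
h: a_k = 4, 4, 16, 44, 124, 336, 948, 2628, 7312, …
ICs: h(0) = 4.

f: a_k = 4, 4, 8, 12, 20, 32, 52, 84, 136, …
f∘r: x↦r, Dx↦Dx/r' in L_f ⇒ L₀.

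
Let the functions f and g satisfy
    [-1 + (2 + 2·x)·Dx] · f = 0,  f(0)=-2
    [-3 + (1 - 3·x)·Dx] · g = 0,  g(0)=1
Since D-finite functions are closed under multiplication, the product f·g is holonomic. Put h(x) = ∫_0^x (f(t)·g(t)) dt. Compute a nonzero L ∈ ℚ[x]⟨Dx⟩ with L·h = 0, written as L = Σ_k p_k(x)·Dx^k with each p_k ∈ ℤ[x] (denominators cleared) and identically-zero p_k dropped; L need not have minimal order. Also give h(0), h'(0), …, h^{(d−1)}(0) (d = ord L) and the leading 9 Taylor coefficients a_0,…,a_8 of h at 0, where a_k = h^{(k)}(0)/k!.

f: a_k = -2, -1, 1/4, -1/8, 5/64, -7/128, 21/512, -33/1024, 429/16384, …
g: a_k = 1, 3, 9, 27, 81, 243, 729, 2187, 6561, …
Sym-product of L_f,L_g gives L₀ (≤ ord 1).
∫: right-multiply L₀ by Dx.
L = (7 + 3·x)·Dx + (-2 + 4·x + 6·x^2)·Dx^2  (order 2).
h: a_k = 0, -2, -7/2, -83/12, -499/32, -11971/320, -71833/768, -861975/3584, -5171883/8192, …
ICs: h(0) = 0, h′(0) = -2.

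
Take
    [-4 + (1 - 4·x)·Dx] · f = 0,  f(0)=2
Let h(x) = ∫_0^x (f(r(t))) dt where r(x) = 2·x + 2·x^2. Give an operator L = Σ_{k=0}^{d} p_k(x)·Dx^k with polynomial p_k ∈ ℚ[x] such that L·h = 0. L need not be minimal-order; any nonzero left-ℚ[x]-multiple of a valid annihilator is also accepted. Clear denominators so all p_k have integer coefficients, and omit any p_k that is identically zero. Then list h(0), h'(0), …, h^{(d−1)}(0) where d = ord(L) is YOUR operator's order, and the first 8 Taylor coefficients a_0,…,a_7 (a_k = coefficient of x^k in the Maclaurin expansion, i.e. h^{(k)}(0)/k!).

f: a_k = 2, 8, 32, 128, 512, 2048, 8192, 32768, …
Substitute x→r, Dx→(1/r')Dx; clear ⇒ L₀.
h=∫h₀ ⇒ L = L₀·Dx.
L = (8 + 16·x)·Dx + (-1 + 8·x + 8·x^2)·Dx^2  (order 2).
h: a_k = 0, 2, 8, 48, 320, 11392/5, 16896, 902144/7, …
ICs: h(0) = 0, h′(0) = 2.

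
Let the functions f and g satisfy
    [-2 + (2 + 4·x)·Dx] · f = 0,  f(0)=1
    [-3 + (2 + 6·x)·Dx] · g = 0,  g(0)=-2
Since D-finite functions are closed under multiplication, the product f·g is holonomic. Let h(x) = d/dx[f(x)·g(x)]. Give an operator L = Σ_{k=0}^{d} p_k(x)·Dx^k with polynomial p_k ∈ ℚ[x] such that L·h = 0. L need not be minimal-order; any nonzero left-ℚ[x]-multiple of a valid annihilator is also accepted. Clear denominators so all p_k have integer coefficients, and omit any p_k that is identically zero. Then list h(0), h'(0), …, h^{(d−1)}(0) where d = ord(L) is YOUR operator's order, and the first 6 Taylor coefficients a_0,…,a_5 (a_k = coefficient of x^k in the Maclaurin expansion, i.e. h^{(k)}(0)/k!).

f: a_k = 1, 1, -1/2, 1/2, -5/8, 7/8, …
g: a_k = -2, -3, 9/4, -27/8, 405/64, -1701/128, …
Sym-product of L_f,L_g gives L₀ (≤ ord 1).
h₀' ⇒ L via d/dx closure of L₀.
L = -1 + (-10 - 74·x - 180·x^2 - 144·x^3)·Dx  (order 1).
h: a_k = -5, 1/2, -15/8, 101/16, -2575/128, 15903/256, …
ICs: h(0) = -5.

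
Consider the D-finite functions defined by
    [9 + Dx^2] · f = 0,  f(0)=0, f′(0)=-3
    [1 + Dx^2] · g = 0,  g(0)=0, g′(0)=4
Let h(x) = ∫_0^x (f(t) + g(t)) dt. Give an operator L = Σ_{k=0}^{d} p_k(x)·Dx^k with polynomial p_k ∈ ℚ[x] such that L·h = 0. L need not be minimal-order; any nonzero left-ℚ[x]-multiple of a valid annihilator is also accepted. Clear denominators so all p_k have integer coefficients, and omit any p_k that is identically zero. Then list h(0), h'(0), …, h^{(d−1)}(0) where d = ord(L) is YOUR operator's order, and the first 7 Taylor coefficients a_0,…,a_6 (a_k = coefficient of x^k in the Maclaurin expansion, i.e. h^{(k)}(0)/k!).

f: a_k = 0, -3, 0, 9/2, 0, -81/40, 0, …
g: a_k = 0, 4, 0, -2/3, 0, 1/30, 0, …
h₀=f+g: left-lcm gives L₀, ord ≤ 4.
h=∫h₀ ⇒ L = L₀·Dx.
L = 9·Dx + 10·Dx^3 + Dx^5  (order 5).
h: a_k = 0, 0, 1/2, 0, 23/24, 0, -239/720, …
ICs: h(0) = 0, h′(0) = 0, h′′(0) = 1, h′′′(0) = 0, h′′′′(0) = 23.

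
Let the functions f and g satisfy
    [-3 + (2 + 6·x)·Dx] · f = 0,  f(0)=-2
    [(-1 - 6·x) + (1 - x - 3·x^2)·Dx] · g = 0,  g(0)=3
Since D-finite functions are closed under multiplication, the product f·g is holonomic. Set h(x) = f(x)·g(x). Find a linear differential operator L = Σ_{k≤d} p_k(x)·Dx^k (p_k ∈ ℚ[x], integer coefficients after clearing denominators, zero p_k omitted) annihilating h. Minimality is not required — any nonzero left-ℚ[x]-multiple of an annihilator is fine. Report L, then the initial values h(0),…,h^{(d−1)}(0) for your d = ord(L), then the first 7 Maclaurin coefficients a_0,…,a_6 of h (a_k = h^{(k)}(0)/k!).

L = (5 + 15·x + 27·x^2) + (-2 - 4·x + 12·x^2 + 18·x^3)·Dx  (order 1).
h: a_k = -6, -15, -105/4, -651/8, -9033/64, -54417/128, -388533/512, …
ICs: h(0) = -6.

f: a_k = -2, -3, 9/4, -27/8, 405/64, -1701/128, 15309/512, …
g: a_k = 3, 3, 12, 21, 57, 120, 291, …
h₀=f·g: eliminate ⇒ L₀, order ≤ 1·1.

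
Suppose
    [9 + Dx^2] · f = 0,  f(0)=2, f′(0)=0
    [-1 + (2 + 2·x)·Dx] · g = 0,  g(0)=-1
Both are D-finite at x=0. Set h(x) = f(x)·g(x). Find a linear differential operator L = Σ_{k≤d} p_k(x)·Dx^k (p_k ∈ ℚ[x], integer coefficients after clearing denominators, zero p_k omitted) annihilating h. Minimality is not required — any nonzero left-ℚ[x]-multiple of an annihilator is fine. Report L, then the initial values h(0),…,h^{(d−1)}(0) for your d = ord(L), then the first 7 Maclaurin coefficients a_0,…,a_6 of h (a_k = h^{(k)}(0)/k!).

f: a_k = 2, 0, -9, 0, 27/4, 0, -81/40, …
g: a_k = -1, -1/2, 1/8, -1/16, 5/128, -7/256, 21/1024, …
Product ⇒ symmetric product L₀, ord ≤ 2.
L = (39 + 72·x + 36·x^2) + (-4 - 4·x)·Dx + (4 + 8·x + 4·x^2)·Dx^2  (order 2).
h: a_k = -2, -1, 37/4, 35/8, -499/64, -367/128, 6549/2560, …
ICs: h(0) = -2, h′(0) = -1.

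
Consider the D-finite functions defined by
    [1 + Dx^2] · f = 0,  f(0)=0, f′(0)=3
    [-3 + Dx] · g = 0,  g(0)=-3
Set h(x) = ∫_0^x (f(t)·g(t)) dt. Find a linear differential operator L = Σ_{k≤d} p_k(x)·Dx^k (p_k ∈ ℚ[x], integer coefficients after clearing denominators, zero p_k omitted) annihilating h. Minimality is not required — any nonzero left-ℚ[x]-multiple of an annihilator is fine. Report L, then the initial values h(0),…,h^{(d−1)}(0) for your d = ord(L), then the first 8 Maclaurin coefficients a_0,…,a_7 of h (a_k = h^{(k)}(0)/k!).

L = 10·Dx - 6·Dx^2 + Dx^3  (order 3).
h: a_k = 0, 0, -9/2, -9, -39/4, -36/5, -79/20, -117/70, …
ICs: h(0) = 0, h′(0) = 0, h′′(0) = -9.

f: a_k = 0, 3, 0, -1/2, 0, 1/40, 0, -1/1680, …
g: a_k = -3, -9, -27/2, -27/2, -81/8, -243/40, -243/80, -729/560, …
h₀=f·g: eliminate ⇒ L₀, order ≤ 2·1.
Integrate: L := L₀·Dx.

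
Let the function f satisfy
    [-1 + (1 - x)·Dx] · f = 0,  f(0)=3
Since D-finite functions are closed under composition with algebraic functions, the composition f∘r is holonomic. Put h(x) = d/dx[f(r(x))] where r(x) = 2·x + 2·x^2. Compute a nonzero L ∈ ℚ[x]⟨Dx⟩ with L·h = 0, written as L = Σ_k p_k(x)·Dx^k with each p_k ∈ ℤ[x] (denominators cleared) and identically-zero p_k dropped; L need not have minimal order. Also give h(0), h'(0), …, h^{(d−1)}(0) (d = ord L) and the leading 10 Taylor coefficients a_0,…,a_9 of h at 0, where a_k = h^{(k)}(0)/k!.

L = (6 + 12·x + 12·x^2) + (-1 + 6·x^2 + 4·x^3)·Dx  (order 1).
h: a_k = 6, 36, 144, 528, 1800, 5904, 18816, 58752, 180576, 548160, …
ICs: h(0) = 6.

f: a_k = 3, 3, 3, 3, 3, 3, 3, 3, 3, 3, …
Substitute x→r, Dx→(1/r')Dx; clear ⇒ L₀.
Differentiate: ansatz ord ≤ ord L₀ ⇒ L.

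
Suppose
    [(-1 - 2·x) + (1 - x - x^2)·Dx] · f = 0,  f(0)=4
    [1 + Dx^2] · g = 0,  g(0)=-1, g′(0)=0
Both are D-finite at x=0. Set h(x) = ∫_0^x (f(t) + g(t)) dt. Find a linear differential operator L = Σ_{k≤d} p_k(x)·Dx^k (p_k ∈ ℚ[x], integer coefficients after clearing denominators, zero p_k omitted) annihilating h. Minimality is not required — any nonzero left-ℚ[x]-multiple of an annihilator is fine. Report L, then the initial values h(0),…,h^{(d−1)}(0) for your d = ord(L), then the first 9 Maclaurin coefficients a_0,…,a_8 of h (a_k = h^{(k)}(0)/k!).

f: a_k = 4, 4, 8, 12, 20, 32, 52, 84, 136, …
g: a_k = -1, 0, 1/2, 0, -1/24, 0, 1/720, 0, -1/40320, …
Weyl lclm of L_f,L_g ⇒ L₀ (ord ≤ 3).
Integrate: L := L₀·Dx.
L = (19 + 48·x + 31·x^2 + 24·x^3 + 5·x^4 + 2·x^5)·Dx + (-5 + x + 4·x^2 + 7·x^3 + 6·x^4 + 3·x^5 + x^6)·Dx^2 + (19 + 48·x + 31·x^2 + 24·x^3 + 5·x^4 + 2·x^5)·Dx^3 + (-5 + x + 4·x^2 + 7·x^3 + 6·x^4 + 3·x^5 + x^6)·Dx^4  (order 4).
h: a_k = 0, 3, 2, 17/6, 3, 479/120, 16/3, 37441/5040, 21/2, …
ICs: h(0) = 0, h′(0) = 3, h′′(0) = 4, h′′′(0) = 17.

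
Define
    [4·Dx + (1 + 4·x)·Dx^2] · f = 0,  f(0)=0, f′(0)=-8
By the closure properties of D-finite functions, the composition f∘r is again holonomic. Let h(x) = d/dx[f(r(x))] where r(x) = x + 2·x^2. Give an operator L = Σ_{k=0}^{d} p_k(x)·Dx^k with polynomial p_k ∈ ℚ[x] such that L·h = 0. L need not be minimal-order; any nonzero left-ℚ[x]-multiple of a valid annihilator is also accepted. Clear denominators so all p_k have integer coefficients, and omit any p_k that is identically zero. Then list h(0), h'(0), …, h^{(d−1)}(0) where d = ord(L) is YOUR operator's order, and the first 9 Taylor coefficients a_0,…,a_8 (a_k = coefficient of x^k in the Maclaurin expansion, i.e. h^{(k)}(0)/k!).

f: a_k = 0, -8, 16, -128/3, 128, -2048/5, 4096/3, -32768/7, 16384, …
h₀=f(r): pull back L_f along r ⇒ L₀.
h₀' ⇒ L via d/dx closure of L₀.
L = (16·x + 32·x^2) + (1 + 8·x + 24·x^2 + 32·x^3)·Dx  (order 1).
h: a_k = -8, 0, 64, -256, 512, 0, -4096, 16384, -32768, …
ICs: h(0) = -8.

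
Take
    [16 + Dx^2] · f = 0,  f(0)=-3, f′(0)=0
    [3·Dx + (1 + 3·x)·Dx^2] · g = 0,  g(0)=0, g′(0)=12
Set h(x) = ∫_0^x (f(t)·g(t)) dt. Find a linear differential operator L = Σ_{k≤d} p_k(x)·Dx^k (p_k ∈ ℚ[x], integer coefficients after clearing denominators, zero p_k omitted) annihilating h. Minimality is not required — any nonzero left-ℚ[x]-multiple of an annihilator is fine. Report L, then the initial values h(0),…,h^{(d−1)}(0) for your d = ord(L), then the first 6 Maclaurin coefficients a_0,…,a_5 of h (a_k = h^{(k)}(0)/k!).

L = (2272 + 127488·x + 781056·x^2 + 1769472·x^3 + 1327104·x^4)·Dx + (4416 + 50112·x + 165888·x^2 + 165888·x^3)·Dx^2 + (1022 + 19392·x + 102816·x^2 + 221184·x^3 + 165888·x^4)·Dx^3 + (276 + 3132·x + 10368·x^2 + 10368·x^3)·Dx^4 + (55 + 714·x + 3375·x^2 + 6912·x^3 + 5184·x^4)·Dx^5  (order 5).
h: a_k = 0, 0, -18, 18, 45, -189/5, …
ICs: h(0) = 0, h′(0) = 0, h′′(0) = -36, h′′′(0) = 108, h′′′′(0) = 1080.

f: a_k = -3, 0, 24, 0, -32, 0, …
g: a_k = 0, 12, -18, 36, -81, 972/5, …
Product ⇒ symmetric product L₀, ord ≤ 4.
∫: right-multiply L₀ by Dx.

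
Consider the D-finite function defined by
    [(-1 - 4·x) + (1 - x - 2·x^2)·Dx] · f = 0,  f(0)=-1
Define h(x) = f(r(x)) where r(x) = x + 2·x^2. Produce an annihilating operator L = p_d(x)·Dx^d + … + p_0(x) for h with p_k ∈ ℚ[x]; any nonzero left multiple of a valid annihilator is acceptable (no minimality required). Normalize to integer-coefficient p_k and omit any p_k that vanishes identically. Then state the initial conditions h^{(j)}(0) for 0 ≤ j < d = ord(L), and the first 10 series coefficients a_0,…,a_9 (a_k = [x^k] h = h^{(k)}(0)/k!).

f: a_k = -1, -1, -3, -5, -11, -21, -43, -85, -171, -341, …
f∘r: x↦r, Dx↦Dx/r' in L_f ⇒ L₀.
L = (1 + 8·x + 24·x^2 + 32·x^3) + (-1 + x + 4·x^2 + 8·x^3 + 8·x^4)·Dx  (order 1).
h: a_k = -1, -1, -5, -17, -53, -169, -557, -1793, -5797, -18777, …
ICs: h(0) = -1.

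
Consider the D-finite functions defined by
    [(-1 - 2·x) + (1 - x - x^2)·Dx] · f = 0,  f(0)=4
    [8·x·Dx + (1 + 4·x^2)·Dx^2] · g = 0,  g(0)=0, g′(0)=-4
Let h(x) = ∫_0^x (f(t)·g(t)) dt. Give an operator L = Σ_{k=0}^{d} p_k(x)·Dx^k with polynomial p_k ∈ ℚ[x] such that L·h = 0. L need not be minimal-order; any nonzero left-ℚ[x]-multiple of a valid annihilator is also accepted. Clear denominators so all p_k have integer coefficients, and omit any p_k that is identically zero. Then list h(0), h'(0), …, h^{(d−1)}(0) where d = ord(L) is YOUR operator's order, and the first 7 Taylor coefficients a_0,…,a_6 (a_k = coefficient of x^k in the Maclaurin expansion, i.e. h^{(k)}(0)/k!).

f: a_k = 4, 4, 8, 12, 20, 32, 52, …
g: a_k = 0, -4, 0, 16/3, 0, -64/5, 0, …
Sym-product of L_f,L_g gives L₀ (≤ ord 2).
h=∫₀ˣh₀: take L = L₀·Dx.
L = (2 + 8·x + 24·x^2)·Dx + (2 - 4·x + 16·x^2 + 24·x^3)·Dx^2 + (-1 + x - 3·x^2 + 4·x^3 + 4·x^4)·Dx^3  (order 3).
h: a_k = 0, 0, -8, -16/3, -8/3, -16/3, -664/45, …
ICs: h(0) = 0, h′(0) = 0, h′′(0) = -16.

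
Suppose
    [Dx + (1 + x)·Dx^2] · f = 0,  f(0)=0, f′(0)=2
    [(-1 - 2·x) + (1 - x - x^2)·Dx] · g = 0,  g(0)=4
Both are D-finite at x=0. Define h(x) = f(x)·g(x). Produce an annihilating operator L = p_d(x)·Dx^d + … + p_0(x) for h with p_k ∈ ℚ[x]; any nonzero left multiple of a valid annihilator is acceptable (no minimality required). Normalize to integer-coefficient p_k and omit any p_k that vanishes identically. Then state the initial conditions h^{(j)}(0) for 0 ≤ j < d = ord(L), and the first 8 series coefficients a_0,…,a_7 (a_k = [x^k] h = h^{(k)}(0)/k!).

f: a_k = 0, 2, -1, 2/3, -1/2, 2/5, -1/3, 2/7, …
g: a_k = 4, 4, 8, 12, 20, 32, 52, 84, …
L₀ := L_f ⊗_s L_g (sym. prod.), ord ≤ 2.
L = (3 + 4·x) + (1 + 7·x + 5·x^2)·Dx + (-1 + 2·x^2 + x^3)·Dx^2  (order 2).
h: a_k = 0, 8, 4, 44/3, 50/3, 494/15, 724/15, 2882/35, …
ICs: h(0) = 0, h′(0) = 8.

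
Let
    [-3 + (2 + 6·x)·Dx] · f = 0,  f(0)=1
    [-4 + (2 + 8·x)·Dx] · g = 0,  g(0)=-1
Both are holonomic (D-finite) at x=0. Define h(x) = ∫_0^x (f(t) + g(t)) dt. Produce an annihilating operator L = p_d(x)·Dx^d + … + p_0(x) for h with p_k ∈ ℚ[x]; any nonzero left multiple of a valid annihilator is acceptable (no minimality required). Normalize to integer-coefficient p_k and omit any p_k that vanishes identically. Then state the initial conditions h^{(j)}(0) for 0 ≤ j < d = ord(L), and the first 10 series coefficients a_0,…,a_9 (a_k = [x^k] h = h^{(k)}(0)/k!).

f: a_k = 1, 3/2, -9/8, 27/16, -405/128, 1701/256, -15309/1024, 72171/2048, -2814669/32768, 14073345/65536, …
g: a_k = -1, -2, 2, -4, 10, -28, 84, -264, 858, -2860, …
h₀=f+g: left-lcm gives L₀, ord ≤ 2.
h=∫₀ˣh₀: take L = L₀·Dx.
L = -6·Dx + (7 + 24·x)·Dx^2 + (2 + 14·x + 24·x^2)·Dx^3  (order 3).
h: a_k = 0, 0, -1/4, 7/24, -37/64, 175/128, -5467/1536, 10101/1024, -468501/16384, 8433425/98304, …
ICs: h(0) = 0, h′(0) = 0, h′′(0) = -1/2.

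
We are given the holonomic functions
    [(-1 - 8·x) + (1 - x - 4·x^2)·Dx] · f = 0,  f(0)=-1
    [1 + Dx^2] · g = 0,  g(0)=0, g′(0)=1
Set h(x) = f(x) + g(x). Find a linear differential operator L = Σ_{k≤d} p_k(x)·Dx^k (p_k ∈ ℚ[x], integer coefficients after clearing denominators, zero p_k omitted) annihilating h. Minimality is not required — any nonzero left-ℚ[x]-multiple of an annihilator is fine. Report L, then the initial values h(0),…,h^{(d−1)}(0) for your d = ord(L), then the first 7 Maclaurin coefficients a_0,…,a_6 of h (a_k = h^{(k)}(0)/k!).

L = (55 + 486·x + 553·x^2 + 1488·x^3 + 80·x^4 + 128·x^5) + (-11 - 11·x - 23·x^2 + 169·x^3 + 348·x^4 + 48·x^5 + 64·x^6)·Dx + (55 + 486·x + 553·x^2 + 1488·x^3 + 80·x^4 + 128·x^5)·Dx^2 + (-11 - 11·x - 23·x^2 + 169·x^3 + 348·x^4 + 48·x^5 + 64·x^6)·Dx^3  (order 3).
h: a_k = -1, 0, -5, -55/6, -29, -7799/120, -181, …
ICs: h(0) = -1, h′(0) = 0, h′′(0) = -10.

f: a_k = -1, -1, -5, -9, -29, -65, -181, …
g: a_k = 0, 1, 0, -1/6, 0, 1/120, 0, …
L₀ := lclm(L_f,L_g); ord L₀ ≤ 1+2.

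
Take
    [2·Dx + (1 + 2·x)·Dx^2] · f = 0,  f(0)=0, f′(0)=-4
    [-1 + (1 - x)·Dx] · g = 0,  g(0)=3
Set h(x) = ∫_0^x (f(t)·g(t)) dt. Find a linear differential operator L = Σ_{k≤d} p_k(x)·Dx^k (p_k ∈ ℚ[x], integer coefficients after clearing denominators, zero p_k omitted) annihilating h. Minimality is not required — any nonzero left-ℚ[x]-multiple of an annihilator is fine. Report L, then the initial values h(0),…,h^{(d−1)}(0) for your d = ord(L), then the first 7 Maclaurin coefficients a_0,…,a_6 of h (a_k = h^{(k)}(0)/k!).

L = 2·Dx + 6·x·Dx^2 + (-1 - x + 2·x^2)·Dx^3  (order 3).
h: a_k = 0, 0, -6, 0, -4, 8/5, -76/15, …
ICs: h(0) = 0, h′(0) = 0, h′′(0) = -12.

f: a_k = 0, -4, 4, -16/3, 8, -64/5, 64/3, …
g: a_k = 3, 3, 3, 3, 3, 3, 3, …
L₀ := L_f ⊗_s L_g (sym. prod.), ord ≤ 2.
Integrate: L := L₀·Dx.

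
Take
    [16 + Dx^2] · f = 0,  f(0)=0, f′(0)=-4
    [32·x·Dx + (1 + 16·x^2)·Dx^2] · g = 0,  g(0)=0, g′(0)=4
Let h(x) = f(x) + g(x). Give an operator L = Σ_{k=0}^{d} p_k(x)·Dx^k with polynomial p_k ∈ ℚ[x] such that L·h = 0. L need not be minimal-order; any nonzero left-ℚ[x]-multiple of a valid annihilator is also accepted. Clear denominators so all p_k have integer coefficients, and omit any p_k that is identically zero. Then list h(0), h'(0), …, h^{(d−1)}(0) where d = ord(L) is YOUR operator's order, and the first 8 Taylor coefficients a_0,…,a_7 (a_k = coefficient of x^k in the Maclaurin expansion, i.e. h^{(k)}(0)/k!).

L = (-5632·x + 114688·x^3 + 131072·x^5)·Dx + (-16 + 1792·x^2 + 36864·x^4 + 65536·x^6)·Dx^2 + (-352·x + 7168·x^3 + 8192·x^5)·Dx^3 + (-1 + 112·x^2 + 2304·x^4 + 4096·x^6)·Dx^4  (order 4).
h: a_k = 0, 0, 0, -32/3, 0, 2944/15, 0, -736256/315, …
ICs: h(0) = 0, h′(0) = 0, h′′(0) = 0, h′′′(0) = -64.

f: a_k = 0, -4, 0, 32/3, 0, -128/15, 0, 1024/315, …
g: a_k = 0, 4, 0, -64/3, 0, 1024/5, 0, -16384/7, …
f+g: L₀ = lclm(L_f,L_g), ord ≤ 2+2.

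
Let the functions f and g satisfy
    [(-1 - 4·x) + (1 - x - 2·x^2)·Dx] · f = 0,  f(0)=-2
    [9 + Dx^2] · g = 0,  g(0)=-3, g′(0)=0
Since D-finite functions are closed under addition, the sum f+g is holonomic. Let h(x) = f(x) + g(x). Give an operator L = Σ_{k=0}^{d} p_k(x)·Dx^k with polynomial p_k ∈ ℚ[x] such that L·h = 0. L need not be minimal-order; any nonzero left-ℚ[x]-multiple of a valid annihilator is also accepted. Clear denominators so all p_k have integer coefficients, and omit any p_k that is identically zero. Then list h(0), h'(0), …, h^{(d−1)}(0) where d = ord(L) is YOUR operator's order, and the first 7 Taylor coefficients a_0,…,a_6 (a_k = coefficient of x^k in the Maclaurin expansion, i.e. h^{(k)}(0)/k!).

L = (117 + 486·x + 135·x^2 + 360·x^3 + 540·x^4 + 432·x^5) + (-45 + 63·x + 81·x^2 - 153·x^3 - 18·x^4 + 324·x^5 + 216·x^6)·Dx + (13 + 54·x + 15·x^2 + 40·x^3 + 60·x^4 + 48·x^5)·Dx^2 + (-5 + 7·x + 9·x^2 - 17·x^3 - 2·x^4 + 36·x^5 + 24·x^6)·Dx^3  (order 3).
h: a_k = -5, -2, 15/2, -10, -257/8, -42, -6637/80, …
ICs: h(0) = -5, h′(0) = -2, h′′(0) = 15.

f: a_k = -2, -2, -6, -10, -22, -42, -86, …
g: a_k = -3, 0, 27/2, 0, -81/8, 0, 243/80, …
Sum ⇒ L₀ = lclm(L_f,L_g) in ℚ(x)⟨Dx⟩.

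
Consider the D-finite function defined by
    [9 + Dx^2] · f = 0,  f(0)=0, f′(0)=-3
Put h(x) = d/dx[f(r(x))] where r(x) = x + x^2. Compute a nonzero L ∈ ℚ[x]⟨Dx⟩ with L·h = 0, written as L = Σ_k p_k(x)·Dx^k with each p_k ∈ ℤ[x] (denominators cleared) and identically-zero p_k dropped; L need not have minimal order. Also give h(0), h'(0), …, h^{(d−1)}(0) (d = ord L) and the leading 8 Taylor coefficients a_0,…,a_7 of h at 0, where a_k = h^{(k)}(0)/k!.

f: a_k = 0, -3, 0, 9/2, 0, -81/40, 0, 243/560, …
Substitute x→r, Dx→(1/r')Dx; clear ⇒ L₀.
h=h₀': d/dx-closure on L₀ ⇒ L.
L = (21 + 72·x + 216·x^2 + 288·x^3 + 144·x^4) + (-6 - 12·x)·Dx + (1 + 4·x + 4·x^2)·Dx^2  (order 2).
h: a_k = -3, -6, 27/2, 54, 459/8, -135/4, -11097/80, -1377/10, …
ICs: h(0) = -3, h′(0) = -6.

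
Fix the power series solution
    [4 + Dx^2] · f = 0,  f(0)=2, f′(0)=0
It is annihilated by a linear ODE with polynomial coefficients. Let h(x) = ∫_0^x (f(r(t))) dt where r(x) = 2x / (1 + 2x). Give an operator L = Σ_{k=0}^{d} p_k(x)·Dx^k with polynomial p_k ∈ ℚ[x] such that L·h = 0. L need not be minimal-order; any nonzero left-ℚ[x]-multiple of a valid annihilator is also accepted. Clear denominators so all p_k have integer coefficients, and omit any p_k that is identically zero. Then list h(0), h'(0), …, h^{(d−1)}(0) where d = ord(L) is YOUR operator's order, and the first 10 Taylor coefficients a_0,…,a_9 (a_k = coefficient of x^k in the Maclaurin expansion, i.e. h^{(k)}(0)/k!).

L = 16·Dx + (4 + 24·x + 48·x^2 + 32·x^3)·Dx^2 + (1 + 8·x + 24·x^2 + 32·x^3 + 16·x^4)·Dx^3  (order 3).
h: a_k = 0, 2, 0, -16/3, 16, -512/15, 512/9, -2816/45, -128/5, 1205248/2835, …
ICs: h(0) = 0, h′(0) = 2, h′′(0) = 0.

f: a_k = 2, 0, -4, 0, 4/3, 0, -8/45, 0, 4/315, 0, …
Change of var in L_f (x↦r) gives L₀.
h=∫h₀ ⇒ L = L₀·Dx.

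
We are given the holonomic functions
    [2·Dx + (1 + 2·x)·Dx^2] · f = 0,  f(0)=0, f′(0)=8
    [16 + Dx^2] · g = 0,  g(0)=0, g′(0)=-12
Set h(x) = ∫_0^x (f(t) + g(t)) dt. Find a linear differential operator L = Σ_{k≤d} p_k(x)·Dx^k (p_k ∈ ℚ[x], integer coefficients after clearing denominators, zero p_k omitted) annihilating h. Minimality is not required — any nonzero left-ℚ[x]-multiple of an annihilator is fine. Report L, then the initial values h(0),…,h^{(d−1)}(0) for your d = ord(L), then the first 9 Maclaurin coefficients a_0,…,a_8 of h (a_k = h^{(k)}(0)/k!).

L = (160 + 256·x + 256·x^2)·Dx^2 + (48 + 224·x + 384·x^2 + 256·x^3)·Dx^3 + (10 + 16·x + 16·x^2)·Dx^4 + (3 + 14·x + 24·x^2 + 16·x^3)·Dx^5  (order 5).
h: a_k = 0, 0, -2, -8/3, 32/3, -16/5, 0, -128/21, 1088/105, …
ICs: h(0) = 0, h′(0) = 0, h′′(0) = -4, h′′′(0) = -16, h′′′′(0) = 256.

f: a_k = 0, 8, -8, 32/3, -16, 128/5, -128/3, 512/7, -128, …
g: a_k = 0, -12, 0, 32, 0, -128/5, 0, 1024/105, 0, …
L₀ := lclm(L_f,L_g); ord L₀ ≤ 2+2.
Integrate: L := L₀·Dx.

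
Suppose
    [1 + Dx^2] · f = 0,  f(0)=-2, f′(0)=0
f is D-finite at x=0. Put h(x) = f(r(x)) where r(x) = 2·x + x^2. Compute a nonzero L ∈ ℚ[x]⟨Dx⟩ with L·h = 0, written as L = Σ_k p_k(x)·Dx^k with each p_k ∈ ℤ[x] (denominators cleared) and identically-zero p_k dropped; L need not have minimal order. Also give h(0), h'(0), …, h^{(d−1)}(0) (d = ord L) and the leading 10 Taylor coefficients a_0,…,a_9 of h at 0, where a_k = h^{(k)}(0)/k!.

L = (4 + 12·x + 12·x^2 + 4·x^3) - Dx + (1 + x)·Dx^2  (order 2).
h: a_k = -2, 0, 4, 4, -1/3, -8/3, -82/45, -2/15, 719/1260, 124/315, …
ICs: h(0) = -2, h′(0) = 0.

f: a_k = -2, 0, 1, 0, -1/12, 0, 1/360, 0, -1/20160, 0, …
f∘r: x↦r, Dx↦Dx/r' in L_f ⇒ L₀.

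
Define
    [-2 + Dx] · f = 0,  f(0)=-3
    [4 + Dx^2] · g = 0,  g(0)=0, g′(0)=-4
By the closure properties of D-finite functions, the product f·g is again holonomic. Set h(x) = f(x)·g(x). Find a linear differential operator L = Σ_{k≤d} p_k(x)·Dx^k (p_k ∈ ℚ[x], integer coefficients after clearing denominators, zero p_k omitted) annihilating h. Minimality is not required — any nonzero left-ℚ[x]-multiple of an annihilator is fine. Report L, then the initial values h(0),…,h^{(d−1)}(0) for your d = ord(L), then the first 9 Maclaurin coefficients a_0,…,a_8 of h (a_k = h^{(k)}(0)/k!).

f: a_k = -3, -6, -6, -4, -2, -4/5, -4/15, -8/105, -2/105, …
g: a_k = 0, -4, 0, 8/3, 0, -8/15, 0, 16/315, 0, …
h₀=f·g: eliminate ⇒ L₀, order ≤ 1·2.
L = 8 - 4·Dx + Dx^2  (order 2).
h: a_k = 0, 12, 24, 16, 0, -32/5, -64/15, -128/105, 0, …
ICs: h(0) = 0, h′(0) = 12.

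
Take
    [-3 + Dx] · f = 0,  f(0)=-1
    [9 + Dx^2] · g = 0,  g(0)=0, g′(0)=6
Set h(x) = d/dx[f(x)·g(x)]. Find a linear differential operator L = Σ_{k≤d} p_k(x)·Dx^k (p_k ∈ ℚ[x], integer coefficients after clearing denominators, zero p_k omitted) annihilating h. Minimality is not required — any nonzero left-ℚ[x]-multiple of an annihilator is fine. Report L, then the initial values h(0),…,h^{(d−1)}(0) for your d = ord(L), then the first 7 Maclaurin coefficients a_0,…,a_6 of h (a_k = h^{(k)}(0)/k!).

f: a_k = -1, -3, -9/2, -9/2, -27/8, -81/40, -81/80, …
g: a_k = 0, 6, 0, -9, 0, 81/20, 0, …
Sym-product of L_f,L_g gives L₀ (≤ ord 2).
h=h₀': d/dx-closure on L₀ ⇒ L.
L = 18 - 6·Dx + Dx^2  (order 2).
h: a_k = -6, -36, -54, 0, 81, 486/5, 243/5, …
ICs: h(0) = -6, h′(0) = -36.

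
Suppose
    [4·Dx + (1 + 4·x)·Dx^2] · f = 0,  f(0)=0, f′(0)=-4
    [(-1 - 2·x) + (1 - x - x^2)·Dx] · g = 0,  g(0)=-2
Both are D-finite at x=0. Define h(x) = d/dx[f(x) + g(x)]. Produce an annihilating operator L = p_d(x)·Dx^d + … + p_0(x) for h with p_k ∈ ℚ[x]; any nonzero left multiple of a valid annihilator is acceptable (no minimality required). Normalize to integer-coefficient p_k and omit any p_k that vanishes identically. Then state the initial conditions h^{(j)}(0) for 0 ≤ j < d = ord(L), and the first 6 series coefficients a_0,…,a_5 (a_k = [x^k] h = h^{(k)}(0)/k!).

f: a_k = 0, -4, 8, -64/3, 64, -1024/5, …
g: a_k = -2, -2, -4, -6, -10, -16, …
h₀=f+g: left-lcm gives L₀, ord ≤ 3.
Differentiate: ansatz ord ≤ ord L₀ ⇒ L.
L = (-100 - 272·x - 392·x^2 - 144·x^3 - 96·x^4) + (7 - 96·x - 434·x^2 - 540·x^3 - 304·x^4 - 160·x^5)·Dx + (4 + 25·x + 28·x^2 - 46·x^3 - 73·x^4 - 76·x^5 - 32·x^6)·Dx^2  (order 2).
h: a_k = -6, 8, -82, 216, -1104, 3940, …
ICs: h(0) = -6, h′(0) = 8.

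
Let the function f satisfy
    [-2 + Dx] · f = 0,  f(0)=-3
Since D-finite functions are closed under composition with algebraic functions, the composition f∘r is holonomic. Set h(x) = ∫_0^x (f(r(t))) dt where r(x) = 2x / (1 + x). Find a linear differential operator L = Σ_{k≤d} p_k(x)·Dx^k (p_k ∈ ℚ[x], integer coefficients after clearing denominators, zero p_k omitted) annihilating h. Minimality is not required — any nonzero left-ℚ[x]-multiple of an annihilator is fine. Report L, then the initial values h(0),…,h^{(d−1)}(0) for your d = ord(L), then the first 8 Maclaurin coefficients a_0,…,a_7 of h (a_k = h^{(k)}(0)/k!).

f: a_k = -3, -6, -6, -4, -2, -4/5, -4/15, -8/105, …
h₀=f(r): pull back L_f along r ⇒ L₀.
h=∫h₀ ⇒ L = L₀·Dx.
L = -4·Dx + (1 + 2·x + x^2)·Dx^2  (order 2).
h: a_k = 0, -3, -6, -4, 1, 4/5, -14/15, 44/105, …
ICs: h(0) = 0, h′(0) = -3.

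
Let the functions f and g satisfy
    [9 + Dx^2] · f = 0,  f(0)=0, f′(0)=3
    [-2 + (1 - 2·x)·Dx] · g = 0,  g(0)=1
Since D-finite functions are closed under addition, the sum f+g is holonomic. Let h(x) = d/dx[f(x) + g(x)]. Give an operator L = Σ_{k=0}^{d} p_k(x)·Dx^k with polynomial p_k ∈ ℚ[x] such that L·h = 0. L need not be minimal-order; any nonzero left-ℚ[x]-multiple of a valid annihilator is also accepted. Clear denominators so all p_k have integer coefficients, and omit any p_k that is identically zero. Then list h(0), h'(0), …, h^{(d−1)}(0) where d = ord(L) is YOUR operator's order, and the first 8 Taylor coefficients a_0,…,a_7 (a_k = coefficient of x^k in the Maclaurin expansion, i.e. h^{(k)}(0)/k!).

L = (684 - 432·x + 432·x^2) + (-99 + 306·x - 324·x^2 + 216·x^3)·Dx + (76 - 48·x + 48·x^2)·Dx^2 + (-11 + 34·x - 36·x^2 + 24·x^3)·Dx^3  (order 3).
h: a_k = 5, 8, 21/2, 64, 1361/8, 384, 71437/80, 2048, …
ICs: h(0) = 5, h′(0) = 8, h′′(0) = 21.

f: a_k = 0, 3, 0, -9/2, 0, 81/40, 0, -243/560, …
g: a_k = 1, 2, 4, 8, 16, 32, 64, 128, …
h₀=f+g: left-lcm gives L₀, ord ≤ 3.
Derive L from L₀ (diff closure).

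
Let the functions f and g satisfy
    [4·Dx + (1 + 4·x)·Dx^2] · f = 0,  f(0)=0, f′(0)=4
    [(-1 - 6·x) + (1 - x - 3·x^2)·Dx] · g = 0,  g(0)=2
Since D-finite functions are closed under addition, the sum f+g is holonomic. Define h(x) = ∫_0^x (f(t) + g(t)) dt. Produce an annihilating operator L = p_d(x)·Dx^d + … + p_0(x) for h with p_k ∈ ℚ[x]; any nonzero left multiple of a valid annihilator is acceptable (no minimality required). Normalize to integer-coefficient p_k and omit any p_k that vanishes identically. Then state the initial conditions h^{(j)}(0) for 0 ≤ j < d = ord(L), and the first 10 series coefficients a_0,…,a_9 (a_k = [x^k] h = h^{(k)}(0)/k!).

f: a_k = 0, 4, -8, 64/3, -64, 1024/5, -2048/3, 16384/7, -8192, 262144/9, …
g: a_k = 2, 2, 8, 14, 38, 80, 194, 434, 1016, 2318, …
f+g: L₀ = lclm(L_f,L_g), ord ≤ 2+1.
h=∫h₀ ⇒ L = L₀·Dx.
L = (-212 - 1072·x - 3144·x^2 - 2160·x^3 - 2592·x^4)·Dx^2 + (-5 - 248·x - 1922·x^2 - 4308·x^3 - 4464·x^4 - 4320·x^5)·Dx^3 + (6 + 53·x + 108·x^2 - 110·x^3 - 519·x^4 - 1044·x^5 - 864·x^6)·Dx^4  (order 4).
h: a_k = 0, 2, 3, 0, 53/6, -26/5, 712/15, -1466/21, 9711/28, -2392/3, …
ICs: h(0) = 0, h′(0) = 2, h′′(0) = 6, h′′′(0) = 0.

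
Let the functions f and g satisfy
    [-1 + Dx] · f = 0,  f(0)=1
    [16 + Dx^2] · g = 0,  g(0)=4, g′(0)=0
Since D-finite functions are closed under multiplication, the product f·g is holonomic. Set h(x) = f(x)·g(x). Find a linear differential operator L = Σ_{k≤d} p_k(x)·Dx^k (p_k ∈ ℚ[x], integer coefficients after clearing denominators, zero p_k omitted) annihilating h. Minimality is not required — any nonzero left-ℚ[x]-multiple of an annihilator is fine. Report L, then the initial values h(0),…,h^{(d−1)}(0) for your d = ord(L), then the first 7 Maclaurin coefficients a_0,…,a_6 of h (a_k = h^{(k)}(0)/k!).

L = 17 - 2·Dx + Dx^2  (order 2).
h: a_k = 4, 4, -30, -94/3, 161/6, 1121/30, -11/4, …
ICs: h(0) = 4, h′(0) = 4.

f: a_k = 1, 1, 1/2, 1/6, 1/24, 1/120, 1/720, …
g: a_k = 4, 0, -32, 0, 128/3, 0, -1024/45, …
f·g: L₀ = L_f ⊗_s L_g, ord ≤ 1·2.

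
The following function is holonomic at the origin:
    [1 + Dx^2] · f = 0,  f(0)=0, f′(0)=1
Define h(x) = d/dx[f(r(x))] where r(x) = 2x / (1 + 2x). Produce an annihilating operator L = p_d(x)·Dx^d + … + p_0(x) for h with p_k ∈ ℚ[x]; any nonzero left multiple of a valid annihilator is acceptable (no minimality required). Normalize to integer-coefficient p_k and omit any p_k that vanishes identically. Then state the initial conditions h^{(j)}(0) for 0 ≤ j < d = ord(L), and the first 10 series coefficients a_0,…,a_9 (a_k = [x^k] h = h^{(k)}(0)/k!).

L = (28 + 96·x + 96·x^2) + (12 + 72·x + 144·x^2 + 96·x^3)·Dx + (1 + 8·x + 24·x^2 + 32·x^3 + 16·x^4)·Dx^2  (order 2).
h: a_k = 2, -8, 20, -32, 4/3, 240, -55448/45, 203648/45, -896716/63, 2558960/63, …
ICs: h(0) = 2, h′(0) = -8.

f: a_k = 0, 1, 0, -1/6, 0, 1/120, 0, -1/5040, 0, 1/362880, …
Change of var in L_f (x↦r) gives L₀.
h₀' ⇒ L via d/dx closure of L₀.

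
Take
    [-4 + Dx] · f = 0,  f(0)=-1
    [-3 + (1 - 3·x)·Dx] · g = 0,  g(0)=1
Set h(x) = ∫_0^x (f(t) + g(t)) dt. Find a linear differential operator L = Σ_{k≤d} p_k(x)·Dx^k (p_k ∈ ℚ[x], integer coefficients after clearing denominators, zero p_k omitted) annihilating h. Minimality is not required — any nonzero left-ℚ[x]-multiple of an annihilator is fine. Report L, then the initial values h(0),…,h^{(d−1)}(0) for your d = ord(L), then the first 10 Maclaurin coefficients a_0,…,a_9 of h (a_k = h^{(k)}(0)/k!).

L = (24 + 144·x)·Dx + (-2 - 96·x + 144·x^2)·Dx^2 + (-1 + 15·x - 36·x^2)·Dx^3  (order 3).
h: a_k = 0, 0, -1/2, 1/3, 49/12, 211/15, 3517/90, 32549/315, 687881/2520, 2066203/2835, …
ICs: h(0) = 0, h′(0) = 0, h′′(0) = -1.

f: a_k = -1, -4, -8, -32/3, -32/3, -128/15, -256/45, -1024/315, -512/315, -2048/2835, …
g: a_k = 1, 3, 9, 27, 81, 243, 729, 2187, 6561, 19683, …
Sum ⇒ L₀ = lclm(L_f,L_g) in ℚ(x)⟨Dx⟩.
h=∫₀ˣh₀: take L = L₀·Dx.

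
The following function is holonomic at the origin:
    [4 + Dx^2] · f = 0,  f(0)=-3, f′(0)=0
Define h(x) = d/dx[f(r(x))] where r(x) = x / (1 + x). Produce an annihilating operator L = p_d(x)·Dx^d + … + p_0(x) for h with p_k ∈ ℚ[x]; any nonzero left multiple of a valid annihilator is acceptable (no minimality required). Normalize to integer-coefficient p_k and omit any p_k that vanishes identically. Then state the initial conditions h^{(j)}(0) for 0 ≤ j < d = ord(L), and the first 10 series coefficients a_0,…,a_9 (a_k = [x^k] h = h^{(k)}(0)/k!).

f: a_k = -3, 0, 6, 0, -2, 0, 4/15, 0, -2/105, 0, …
L₀ from L_f via x↦r, Dx↦r'^{-1}Dx.
Differentiate: ansatz ord ≤ ord L₀ ⇒ L.
L = (10 + 12·x + 6·x^2) + (6 + 18·x + 18·x^2 + 6·x^3)·Dx + (1 + 4·x + 6·x^2 + 4·x^3 + x^4)·Dx^2  (order 2).
h: a_k = 0, 12, -36, 64, -80, 308/5, 84/5, -18832/105, 15504/35, -766252/945, …
ICs: h(0) = 0, h′(0) = 12.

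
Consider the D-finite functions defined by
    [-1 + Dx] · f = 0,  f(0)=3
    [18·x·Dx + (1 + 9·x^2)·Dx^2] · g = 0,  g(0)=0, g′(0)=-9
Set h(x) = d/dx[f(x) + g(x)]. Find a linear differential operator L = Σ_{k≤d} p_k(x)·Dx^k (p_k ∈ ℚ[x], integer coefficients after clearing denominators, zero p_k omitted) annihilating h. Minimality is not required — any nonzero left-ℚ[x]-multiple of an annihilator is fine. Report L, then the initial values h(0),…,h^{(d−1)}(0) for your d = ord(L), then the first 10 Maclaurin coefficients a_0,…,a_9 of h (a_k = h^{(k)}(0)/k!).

f: a_k = 3, 3, 3/2, 1/2, 1/8, 1/40, 1/240, 1/1680, 1/13440, 1/120960, …
g: a_k = 0, -9, 0, 27, 0, -729/5, 0, 6561/7, 0, -6561, …
f+g: L₀ = lclm(L_f,L_g), ord ≤ 1+2.
h₀' ⇒ L via d/dx closure of L₀.
L = (18 - 18·x - 486·x^2 - 162·x^3) + (-19 + 468·x^2 - 81·x^4)·Dx + (1 + 18·x + 18·x^2 + 162·x^3 + 81·x^4)·Dx^2  (order 2).
h: a_k = -6, 3, 165/2, 1/2, -5831/8, 1/40, 1574641/240, 1/1680, -793618559/13440, 1/120960, …
ICs: h(0) = -6, h′(0) = 3.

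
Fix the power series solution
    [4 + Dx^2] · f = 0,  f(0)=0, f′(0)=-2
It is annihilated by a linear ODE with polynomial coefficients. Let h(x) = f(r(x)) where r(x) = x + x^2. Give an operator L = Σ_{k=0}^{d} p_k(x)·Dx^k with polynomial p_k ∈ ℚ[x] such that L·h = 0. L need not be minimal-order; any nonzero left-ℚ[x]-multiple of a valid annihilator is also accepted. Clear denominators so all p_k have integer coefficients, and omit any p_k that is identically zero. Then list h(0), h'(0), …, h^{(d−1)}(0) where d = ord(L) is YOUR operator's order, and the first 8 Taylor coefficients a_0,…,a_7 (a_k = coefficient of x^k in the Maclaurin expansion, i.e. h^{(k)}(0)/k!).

L = (4 + 24·x + 48·x^2 + 32·x^3) - 2·Dx + (1 + 2·x)·Dx^2  (order 2).
h: a_k = 0, -2, -2, 4/3, 4, 56/15, 0, -832/315, …
ICs: h(0) = 0, h′(0) = -2.

f: a_k = 0, -2, 0, 4/3, 0, -4/15, 0, 8/315, …
Change of var in L_f (x↦r) gives L₀.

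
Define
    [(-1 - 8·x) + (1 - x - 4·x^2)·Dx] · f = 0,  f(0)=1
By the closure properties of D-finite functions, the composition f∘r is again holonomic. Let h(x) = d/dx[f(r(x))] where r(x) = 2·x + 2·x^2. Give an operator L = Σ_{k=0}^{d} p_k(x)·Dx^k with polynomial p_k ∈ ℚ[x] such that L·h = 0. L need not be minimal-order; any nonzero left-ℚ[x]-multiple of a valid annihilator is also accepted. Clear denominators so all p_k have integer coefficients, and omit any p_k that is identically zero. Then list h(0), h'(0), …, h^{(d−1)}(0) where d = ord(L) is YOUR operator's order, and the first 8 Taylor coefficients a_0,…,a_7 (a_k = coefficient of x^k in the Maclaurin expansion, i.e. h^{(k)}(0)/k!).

L = (22 + 204·x + 1260·x^2 + 4672·x^3 + 8736·x^4 + 7680·x^5 + 2560·x^6) + (-1 - 16·x + 6·x^2 + 420·x^3 + 1520·x^4 + 2400·x^5 + 1792·x^6 + 512·x^7)·Dx  (order 1).
h: a_k = 2, 44, 336, 2800, 20760, 149040, 1040256, 7107200, …
ICs: h(0) = 2.

f: a_k = 1, 1, 5, 9, 29, 65, 181, 441, …
Substitute x→r, Dx→(1/r')Dx; clear ⇒ L₀.
Derive L from L₀ (diff closure).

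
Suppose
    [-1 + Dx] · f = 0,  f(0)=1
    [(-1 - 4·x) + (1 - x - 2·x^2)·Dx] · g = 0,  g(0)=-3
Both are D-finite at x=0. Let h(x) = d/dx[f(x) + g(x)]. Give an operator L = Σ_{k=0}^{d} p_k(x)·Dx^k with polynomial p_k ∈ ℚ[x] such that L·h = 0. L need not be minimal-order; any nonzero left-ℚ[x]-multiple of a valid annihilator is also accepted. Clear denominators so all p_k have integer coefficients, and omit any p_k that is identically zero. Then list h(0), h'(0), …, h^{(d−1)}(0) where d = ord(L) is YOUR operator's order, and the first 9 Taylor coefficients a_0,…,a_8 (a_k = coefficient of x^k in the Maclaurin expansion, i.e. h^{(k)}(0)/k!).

L = (24 + 138·x + 144·x^2 + 240·x^3 + 48·x^4) + (-29 - 142·x - 155·x^2 - 200·x^3 + 20·x^4 + 16·x^5)·Dx + (5 + 4·x + 11·x^2 - 40·x^3 - 68·x^4 - 16·x^5)·Dx^2  (order 2).
h: a_k = -2, -17, -89/2, -791/6, -7559/24, -92879/120, -1285199/720, -20684159/5040, -371226239/40320, …
ICs: h(0) = -2, h′(0) = -17.

f: a_k = 1, 1, 1/2, 1/6, 1/24, 1/120, 1/720, 1/5040, 1/40320, …
g: a_k = -3, -3, -9, -15, -33, -63, -129, -255, -513, …
h₀=f+g: left-lcm gives L₀, ord ≤ 2.
Differentiate: ansatz ord ≤ ord L₀ ⇒ L.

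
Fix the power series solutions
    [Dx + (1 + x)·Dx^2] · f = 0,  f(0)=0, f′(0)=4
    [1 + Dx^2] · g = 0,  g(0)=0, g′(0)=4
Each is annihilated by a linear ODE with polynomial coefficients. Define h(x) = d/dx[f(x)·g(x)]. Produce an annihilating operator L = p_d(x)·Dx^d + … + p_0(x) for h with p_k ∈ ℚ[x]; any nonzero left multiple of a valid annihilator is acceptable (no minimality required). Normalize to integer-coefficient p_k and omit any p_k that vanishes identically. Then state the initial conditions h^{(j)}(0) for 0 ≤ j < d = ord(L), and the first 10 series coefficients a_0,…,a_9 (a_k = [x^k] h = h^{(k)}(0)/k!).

L = (-25 - 44·x - 42·x^2 + 12·x^3 + 43·x^4 + 24·x^5 + 4·x^6) + (-24 - 32·x + 20·x^2 + 60·x^3 + 40·x^4 + 8·x^5)·Dx + (-28 - 44·x - 14·x^2 + 72·x^3 + 98·x^4 + 48·x^5 + 8·x^6)·Dx^2 + (-24 - 32·x + 20·x^2 + 60·x^3 + 40·x^4 + 8·x^5)·Dx^3 + (-3 + 28·x^2 + 60·x^3 + 55·x^4 + 24·x^5 + 4·x^6)·Dx^4  (order 4).
h: a_k = 0, 32, -24, 32/3, -40/3, 44/3, -217/15, 904/63, -100/7, 161309/11340, …
ICs: h(0) = 0, h′(0) = 32, h′′(0) = -48, h′′′(0) = 64.

f: a_k = 0, 4, -2, 4/3, -1, 4/5, -2/3, 4/7, -1/2, 4/9, …
g: a_k = 0, 4, 0, -2/3, 0, 1/30, 0, -1/1260, 0, 1/90720, …
h₀=f·g: eliminate ⇒ L₀, order ≤ 2·2.
Differentiate: ansatz ord ≤ ord L₀ ⇒ L.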